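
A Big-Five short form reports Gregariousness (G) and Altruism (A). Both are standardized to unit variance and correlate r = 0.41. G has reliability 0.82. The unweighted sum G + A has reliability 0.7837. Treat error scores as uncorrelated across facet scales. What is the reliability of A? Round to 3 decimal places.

0.570

Var(G+A) = 2 + 2·0.41 = 2.820.
True-score variance = ρ_G + ρ_A + 2·0.41, so 0.7837 = (0.82 + ρ_A + 0.82) / 2.820.
ρ_A = 0.7837·2.820 − 0.82 − 0.82 = 0.570.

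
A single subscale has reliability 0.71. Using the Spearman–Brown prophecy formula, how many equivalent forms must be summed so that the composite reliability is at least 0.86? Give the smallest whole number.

3

k ≥ ρ*(1−ρ₁)/(ρ₁(1−ρ*)) = 0.86·0.29 / (0.71·0.14) = 2.509.
Smallest integer k = 3.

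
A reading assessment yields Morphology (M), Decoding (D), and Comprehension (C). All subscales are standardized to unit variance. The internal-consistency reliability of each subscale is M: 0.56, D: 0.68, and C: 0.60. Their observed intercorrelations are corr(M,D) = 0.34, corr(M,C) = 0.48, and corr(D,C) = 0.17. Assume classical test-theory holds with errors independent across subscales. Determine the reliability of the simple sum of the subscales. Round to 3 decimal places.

0.767

Var(M+D+C) = 3 + 2·[0.34 + 0.48 + 0.17] = 3 + 1.98 = 4.98.
With uncorrelated errors the cross-covariances are all true-score covariance, so they carry over unchanged; only the diagonal terms shrink to ρᵢσᵢ².
True-score variance = [0.56 + 0.68 + 0.60] + 1.98 = 1.84 + 1.98 = 3.82.
Reliability = 3.82 / 4.98 = 0.767.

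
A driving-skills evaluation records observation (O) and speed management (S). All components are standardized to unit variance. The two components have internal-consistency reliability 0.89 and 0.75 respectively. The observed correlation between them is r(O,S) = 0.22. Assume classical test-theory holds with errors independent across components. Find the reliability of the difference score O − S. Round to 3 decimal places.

0.769

Var(O−S) = 1 + 1 − 2·0.22 = 2 − 0.44 = 1.56.
Under uncorrelated errors the observed covariances equal the true-score covariances, so only the own-variance terms attenuate.
True-score variance = [0.89 + 0.75] − 0.44 = 1.64 − 0.44 = 1.2.
Reliability = 1.2 / 1.56 = 0.769.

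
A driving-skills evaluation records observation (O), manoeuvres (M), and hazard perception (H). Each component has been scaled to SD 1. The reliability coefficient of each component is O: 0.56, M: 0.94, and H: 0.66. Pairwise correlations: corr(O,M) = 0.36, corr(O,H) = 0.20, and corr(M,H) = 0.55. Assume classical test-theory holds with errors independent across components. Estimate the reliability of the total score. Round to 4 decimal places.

Var(O+M+H) = 3 + 2·[0.36 + 0.20 + 0.55] = 3 + 2.22 = 5.22.
Under uncorrelated errors the observed covariances equal the true-score covariances, so only the own-variance terms attenuate.
True-score variance = [0.56 + 0.94 + 0.66] + 2.22 = 2.16 + 2.22 = 4.38.
Reliability = 4.38 / 5.22 = 0.8391.

0.8391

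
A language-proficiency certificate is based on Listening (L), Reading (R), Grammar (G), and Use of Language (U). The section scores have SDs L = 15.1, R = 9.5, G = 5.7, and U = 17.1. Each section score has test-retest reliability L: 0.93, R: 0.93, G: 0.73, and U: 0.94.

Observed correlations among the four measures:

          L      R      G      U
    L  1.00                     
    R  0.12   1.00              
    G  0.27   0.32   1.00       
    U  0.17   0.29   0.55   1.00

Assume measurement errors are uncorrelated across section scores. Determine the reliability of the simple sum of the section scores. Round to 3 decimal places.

Var(L+R+G+U) = 15.1² + 9.5² + 5.7² + 17.1² + 2·[15.1·9.5·0.12 + 15.1·5.7·0.27 + 15.1·17.1·0.17 + 9.5·5.7·0.32 + 9.5·17.1·0.29 + 5.7·17.1·0.55] = 643.16 + 404.791 = 1047.95.
With uncorrelated errors the cross-covariances are all true-score covariance, so they carry over unchanged; only the diagonal terms shrink to ρᵢσᵢ².
True-score variance = [15.1²·0.93 + 9.5²·0.93 + 5.7²·0.73 + 17.1²·0.94] + 404.791 = 594.565 + 404.791 = 999.356.
Reliability = 999.356 / 1047.95 = 0.954.

0.954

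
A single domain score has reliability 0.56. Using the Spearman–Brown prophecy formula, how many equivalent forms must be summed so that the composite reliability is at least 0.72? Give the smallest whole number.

3

k ≥ ρ*(1−ρ₁)/(ρ₁(1−ρ*)) = 0.72·0.44 / (0.56·0.28) = 2.020.
Smallest integer k = 3.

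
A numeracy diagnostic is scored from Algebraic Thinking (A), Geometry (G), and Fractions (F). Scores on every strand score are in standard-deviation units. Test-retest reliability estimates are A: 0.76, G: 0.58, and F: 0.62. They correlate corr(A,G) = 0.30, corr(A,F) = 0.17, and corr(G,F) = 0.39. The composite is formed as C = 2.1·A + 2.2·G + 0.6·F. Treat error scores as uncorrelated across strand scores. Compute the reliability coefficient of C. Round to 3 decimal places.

Var(C) = 2.1² + 2.2² + 0.6² + 2·[4.62·0.30 + 1.26·0.17 + 1.32·0.39] = 9.61 + 4.23 = 13.84.
With uncorrelated errors the cross-covariances are all true-score covariance, so they carry over unchanged; only the diagonal terms shrink to ρᵢσᵢ².
True-score variance = [2.1²·0.76 + 2.2²·0.58 + 0.6²·0.62] + 4.23 = 6.382 + 4.23 = 10.612.
Reliability = 10.612 / 13.84 = 0.767.

0.767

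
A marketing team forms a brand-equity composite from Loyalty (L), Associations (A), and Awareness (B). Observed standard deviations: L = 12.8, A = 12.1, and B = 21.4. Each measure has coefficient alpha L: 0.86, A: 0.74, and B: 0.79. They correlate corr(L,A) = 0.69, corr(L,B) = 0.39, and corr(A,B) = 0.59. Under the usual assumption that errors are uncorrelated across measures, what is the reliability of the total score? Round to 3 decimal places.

0.895

Var(L+A+B) = 12.8² + 12.1² + 21.4² + 2·[12.8·12.1·0.69 + 12.8·21.4·0.39 + 12.1·21.4·0.59] = 768.21 + 732.941 = 1501.15.
Under uncorrelated errors the observed covariances equal the true-score covariances, so only the own-variance terms attenuate.
True-score variance = [12.8²·0.86 + 12.1²·0.74 + 21.4²·0.79] + 732.941 = 611.034 + 732.941 = 1343.98.
Reliability = 1343.98 / 1501.15 = 0.895.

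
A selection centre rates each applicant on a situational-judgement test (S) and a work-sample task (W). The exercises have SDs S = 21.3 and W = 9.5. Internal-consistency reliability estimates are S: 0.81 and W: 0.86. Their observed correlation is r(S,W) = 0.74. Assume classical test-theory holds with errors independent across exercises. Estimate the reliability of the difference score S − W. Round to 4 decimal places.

Var(S−W) = 21.3² + 9.5² − 2·21.3·9.5·0.74 = 543.94 − 299.478 = 244.462.
Because errors are independent across components, Cov(Tᵢ,Tⱼ) = Cov(Xᵢ,Xⱼ); the off-diagonal part of the true-score variance is the same as above.
True-score variance = [21.3²·0.81 + 9.5²·0.86] − 299.478 = 445.104 − 299.478 = 145.626.
Reliability = 145.626 / 244.462 = 0.5957.

0.5957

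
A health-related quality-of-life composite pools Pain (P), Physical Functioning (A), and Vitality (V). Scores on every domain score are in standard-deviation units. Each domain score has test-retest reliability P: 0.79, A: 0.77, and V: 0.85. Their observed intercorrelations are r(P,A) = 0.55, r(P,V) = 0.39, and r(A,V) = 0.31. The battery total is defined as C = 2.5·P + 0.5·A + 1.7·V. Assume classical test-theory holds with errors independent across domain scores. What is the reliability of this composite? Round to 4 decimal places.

Var(C) = 2.5² + 0.5² + 1.7² + 2·[1.25·0.55 + 4.25·0.39 + 0.85·0.31] = 9.39 + 5.217 = 14.607.
With uncorrelated errors the cross-covariances are all true-score covariance, so they carry over unchanged; only the diagonal terms shrink to ρᵢσᵢ².
True-score variance = [2.5²·0.79 + 0.5²·0.77 + 1.7²·0.85] + 5.217 = 7.5865 + 5.217 = 12.8035.
Reliability = 12.8035 / 14.607 = 0.8765.

0.8765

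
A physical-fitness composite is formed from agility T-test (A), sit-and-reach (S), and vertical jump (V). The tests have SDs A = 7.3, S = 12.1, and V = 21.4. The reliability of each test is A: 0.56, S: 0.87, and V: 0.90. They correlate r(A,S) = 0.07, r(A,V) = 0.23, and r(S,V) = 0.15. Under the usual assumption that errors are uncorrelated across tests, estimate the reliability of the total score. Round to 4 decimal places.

Var(A+S+V) = 7.3² + 12.1² + 21.4² + 2·[7.3·12.1·0.07 + 7.3·21.4·0.23 + 12.1·21.4·0.15] = 657.66 + 161.909 = 819.569.
Under uncorrelated errors the observed covariances equal the true-score covariances, so only the own-variance terms attenuate.
True-score variance = [7.3²·0.56 + 12.1²·0.87 + 21.4²·0.90] + 161.909 = 569.383 + 161.909 = 731.292.
Reliability = 731.292 / 819.569 = 0.8923.

0.8923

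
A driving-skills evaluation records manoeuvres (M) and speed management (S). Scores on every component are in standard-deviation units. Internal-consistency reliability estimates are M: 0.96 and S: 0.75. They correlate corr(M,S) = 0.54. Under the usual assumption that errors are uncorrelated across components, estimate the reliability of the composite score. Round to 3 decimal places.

Var(M+S) = 2 + 2·[0.54] = 2 + 1.08 = 3.08.
Because errors are independent across components, Cov(Tᵢ,Tⱼ) = Cov(Xᵢ,Xⱼ); the off-diagonal part of the true-score variance is the same as above.
True-score variance = [0.96 + 0.75] + 1.08 = 1.71 + 1.08 = 2.79.
Reliability = 2.79 / 3.08 = 0.906.

0.906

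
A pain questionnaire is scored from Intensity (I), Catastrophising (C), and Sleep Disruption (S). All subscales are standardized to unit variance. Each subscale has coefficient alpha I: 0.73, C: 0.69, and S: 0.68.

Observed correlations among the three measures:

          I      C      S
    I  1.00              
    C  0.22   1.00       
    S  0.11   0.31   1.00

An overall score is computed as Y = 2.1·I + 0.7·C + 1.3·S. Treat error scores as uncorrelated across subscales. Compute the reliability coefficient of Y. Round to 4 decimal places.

0.7758

Var(Y) = 2.1² + 0.7² + 1.3² + 2·[1.47·0.22 + 2.73·0.11 + 0.91·0.31] = 6.59 + 1.8116 = 8.4016.
Under uncorrelated errors the observed covariances equal the true-score covariances, so only the own-variance terms attenuate.
True-score variance = [2.1²·0.73 + 0.7²·0.69 + 1.3²·0.68] + 1.8116 = 4.7066 + 1.8116 = 6.5182.
Reliability = 6.5182 / 8.4016 = 0.7758.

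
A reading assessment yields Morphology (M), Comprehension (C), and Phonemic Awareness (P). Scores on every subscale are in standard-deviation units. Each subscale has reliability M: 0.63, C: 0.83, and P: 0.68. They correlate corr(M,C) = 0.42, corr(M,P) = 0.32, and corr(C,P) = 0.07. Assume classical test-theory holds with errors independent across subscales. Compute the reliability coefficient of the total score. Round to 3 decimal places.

0.814

Var(M+C+P) = 3 + 2·[0.42 + 0.32 + 0.07] = 3 + 1.62 = 4.62.
With uncorrelated errors the cross-covariances are all true-score covariance, so they carry over unchanged; only the diagonal terms shrink to ρᵢσᵢ².
True-score variance = [0.63 + 0.83 + 0.68] + 1.62 = 2.14 + 1.62 = 3.76.
Reliability = 3.76 / 4.62 = 0.814.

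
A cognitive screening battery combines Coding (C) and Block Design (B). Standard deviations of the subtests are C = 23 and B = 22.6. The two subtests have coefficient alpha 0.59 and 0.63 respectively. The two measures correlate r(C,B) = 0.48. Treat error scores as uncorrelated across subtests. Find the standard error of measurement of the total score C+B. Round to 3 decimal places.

20.146

Var(total) = 1039.76 + 499.008 = 1538.77.
True-score variance = 633.889 + 499.008 = 1132.9, so reliability = 0.7362.
Error variance = 1538.77 − 1132.9 = 405.871; SEM = √405.871 = 20.146.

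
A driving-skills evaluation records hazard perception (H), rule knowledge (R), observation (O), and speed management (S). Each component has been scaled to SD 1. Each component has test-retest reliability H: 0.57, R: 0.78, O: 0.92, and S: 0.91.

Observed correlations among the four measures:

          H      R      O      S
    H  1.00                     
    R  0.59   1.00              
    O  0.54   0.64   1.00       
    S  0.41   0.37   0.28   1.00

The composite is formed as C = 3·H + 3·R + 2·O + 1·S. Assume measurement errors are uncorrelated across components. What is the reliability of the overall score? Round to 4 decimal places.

Var(C) = 3² + 3² + 2² + 1 + 2·[9·0.59 + 6·0.54 + 3·0.41 + 6·0.64 + 3·0.37 + 2·0.28] = 23 + 30.58 = 53.58.
With uncorrelated errors the cross-covariances are all true-score covariance, so they carry over unchanged; only the diagonal terms shrink to ρᵢσᵢ².
True-score variance = [3²·0.57 + 3²·0.78 + 2²·0.92 + 0.91] + 30.58 = 16.74 + 30.58 = 47.32.
Reliability = 47.32 / 53.58 = 0.8832.

0.8832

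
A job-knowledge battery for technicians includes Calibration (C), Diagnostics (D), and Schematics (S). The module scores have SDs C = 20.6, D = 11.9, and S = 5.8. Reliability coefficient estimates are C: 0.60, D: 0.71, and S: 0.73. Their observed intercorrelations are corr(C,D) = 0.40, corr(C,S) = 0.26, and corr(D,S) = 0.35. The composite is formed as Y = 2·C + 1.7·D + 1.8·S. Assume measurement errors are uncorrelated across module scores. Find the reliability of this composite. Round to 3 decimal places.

Var(Y) = 2²·20.6² + 1.7²·11.9² + 1.8²·5.8² + 2·[3.4·20.6·11.9·0.40 + 3.6·20.6·5.8·0.26 + 3.06·11.9·5.8·0.35] = 2215.69 + 1038.29 = 3253.97.
Because errors are independent across components, Cov(Tᵢ,Tⱼ) = Cov(Xᵢ,Xⱼ); the off-diagonal part of the true-score variance is the same as above.
True-score variance = [2²·20.6²·0.60 + 1.7²·11.9²·0.71 + 1.8²·5.8²·0.73] + 1038.29 = 1388.6 + 1038.29 = 2426.89.
Reliability = 2426.89 / 3253.97 = 0.746.

0.746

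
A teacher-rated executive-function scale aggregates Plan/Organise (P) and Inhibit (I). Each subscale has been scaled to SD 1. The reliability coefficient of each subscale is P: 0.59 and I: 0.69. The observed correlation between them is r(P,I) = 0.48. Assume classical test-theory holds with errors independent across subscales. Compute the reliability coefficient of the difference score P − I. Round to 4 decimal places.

0.3077

Var(P−I) = 1 + 1 − 2·0.48 = 2 − 0.96 = 1.04.
Under uncorrelated errors the observed covariances equal the true-score covariances, so only the own-variance terms attenuate.
True-score variance = [0.59 + 0.69] − 0.96 = 1.28 − 0.96 = 0.32.
Reliability = 0.32 / 1.04 = 0.3077.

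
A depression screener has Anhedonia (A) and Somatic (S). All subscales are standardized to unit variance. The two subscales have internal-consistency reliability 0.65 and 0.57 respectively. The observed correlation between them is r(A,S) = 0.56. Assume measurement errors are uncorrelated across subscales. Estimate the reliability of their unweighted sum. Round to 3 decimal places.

Var(A+S) = 2 + 2·[0.56] = 2 + 1.12 = 3.12.
With uncorrelated errors the cross-covariances are all true-score covariance, so they carry over unchanged; only the diagonal terms shrink to ρᵢσᵢ².
True-score variance = [0.65 + 0.57] + 1.12 = 1.22 + 1.12 = 2.34.
Reliability = 2.34 / 3.12 = 0.750.

0.750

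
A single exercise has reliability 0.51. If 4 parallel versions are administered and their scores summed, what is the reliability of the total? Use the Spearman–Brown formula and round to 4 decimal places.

0.8063

ρ_k = kρ / (1 + (k−1)ρ) = 4·0.51 / (1 + 3·0.51) = 2.040 / 2.530 = 0.8063.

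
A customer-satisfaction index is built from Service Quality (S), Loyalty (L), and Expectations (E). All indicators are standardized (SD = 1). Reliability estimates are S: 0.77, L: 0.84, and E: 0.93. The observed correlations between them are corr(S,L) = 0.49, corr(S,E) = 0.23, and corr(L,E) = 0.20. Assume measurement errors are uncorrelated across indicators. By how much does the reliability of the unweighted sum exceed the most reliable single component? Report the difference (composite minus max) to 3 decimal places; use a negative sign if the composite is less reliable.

Var(sum) = 3 + 1.84 = 4.84; true-score variance = 2.54 + 1.84 = 4.38; composite reliability = 0.9050.
Max component reliability = 0.9300.
Difference = 0.9050 − 0.9300 = -0.025.

-0.025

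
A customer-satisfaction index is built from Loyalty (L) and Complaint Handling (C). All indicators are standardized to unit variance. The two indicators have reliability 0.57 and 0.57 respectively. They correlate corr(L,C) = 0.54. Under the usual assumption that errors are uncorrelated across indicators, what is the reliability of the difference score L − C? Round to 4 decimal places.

Var(L−C) = 1 + 1 − 2·0.54 = 2 − 1.08 = 0.92.
Under uncorrelated errors the observed covariances equal the true-score covariances, so only the own-variance terms attenuate.
True-score variance = [0.57 + 0.57] − 1.08 = 1.14 − 1.08 = 0.06.
Reliability = 0.06 / 0.92 = 0.0652.

0.0652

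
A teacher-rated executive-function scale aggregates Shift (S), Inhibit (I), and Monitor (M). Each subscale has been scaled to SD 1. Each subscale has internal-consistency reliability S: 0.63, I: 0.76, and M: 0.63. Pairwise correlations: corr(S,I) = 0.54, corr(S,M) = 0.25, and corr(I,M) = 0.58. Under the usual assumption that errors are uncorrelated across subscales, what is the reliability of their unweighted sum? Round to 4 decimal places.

0.8293

Var(S+I+M) = 3 + 2·[0.54 + 0.25 + 0.58] = 3 + 2.74 = 5.74.
With uncorrelated errors the cross-covariances are all true-score covariance, so they carry over unchanged; only the diagonal terms shrink to ρᵢσᵢ².
True-score variance = [0.63 + 0.76 + 0.63] + 2.74 = 2.02 + 2.74 = 4.76.
Reliability = 4.76 / 5.74 = 0.8293.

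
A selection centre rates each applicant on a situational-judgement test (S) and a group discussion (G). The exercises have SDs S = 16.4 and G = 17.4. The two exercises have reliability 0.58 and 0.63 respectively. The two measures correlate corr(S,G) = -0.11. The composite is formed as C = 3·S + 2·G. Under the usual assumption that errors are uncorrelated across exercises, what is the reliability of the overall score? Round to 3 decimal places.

0.550

Var(C) = 3²·16.4² + 2²·17.4² + 2·[6·16.4·17.4·(-0.11)] = 3631.68 − 376.675 = 3255.
With uncorrelated errors the cross-covariances are all true-score covariance, so they carry over unchanged; only the diagonal terms shrink to ρᵢσᵢ².
True-score variance = [3²·16.4²·0.58 + 2²·17.4²·0.63] − 376.675 = 2166.93 − 376.675 = 1790.25.
Reliability = 1790.25 / 3255 = 0.550.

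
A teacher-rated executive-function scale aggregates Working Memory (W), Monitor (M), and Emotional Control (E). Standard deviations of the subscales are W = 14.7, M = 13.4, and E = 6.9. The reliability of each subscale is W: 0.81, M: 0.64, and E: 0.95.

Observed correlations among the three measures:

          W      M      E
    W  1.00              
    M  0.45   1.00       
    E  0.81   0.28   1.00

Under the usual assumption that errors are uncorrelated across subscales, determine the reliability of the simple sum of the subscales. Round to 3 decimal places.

Var(W+M+E) = 14.7² + 13.4² + 6.9² + 2·[14.7·13.4·0.45 + 14.7·6.9·0.81 + 13.4·6.9·0.28] = 443.26 + 393.376 = 836.636.
With uncorrelated errors the cross-covariances are all true-score covariance, so they carry over unchanged; only the diagonal terms shrink to ρᵢσᵢ².
True-score variance = [14.7²·0.81 + 13.4²·0.64 + 6.9²·0.95] + 393.376 = 335.181 + 393.376 = 728.557.
Reliability = 728.557 / 836.636 = 0.871.

0.871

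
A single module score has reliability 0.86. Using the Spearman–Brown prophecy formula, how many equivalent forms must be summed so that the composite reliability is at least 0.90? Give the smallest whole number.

2

k ≥ ρ*(1−ρ₁)/(ρ₁(1−ρ*)) = 0.90·0.14 / (0.86·0.10) = 1.465.
Smallest integer k = 2.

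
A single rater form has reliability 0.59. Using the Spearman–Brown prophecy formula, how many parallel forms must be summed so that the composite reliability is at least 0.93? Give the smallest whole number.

k ≥ ρ*(1−ρ₁)/(ρ₁(1−ρ*)) = 0.93·0.41 / (0.59·0.07) = 9.232.
Smallest integer k = 10.

10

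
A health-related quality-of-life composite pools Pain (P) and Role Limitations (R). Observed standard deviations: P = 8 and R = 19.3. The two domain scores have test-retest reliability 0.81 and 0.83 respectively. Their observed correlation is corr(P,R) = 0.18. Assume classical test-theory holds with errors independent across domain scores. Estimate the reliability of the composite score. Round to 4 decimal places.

Var(P+R) = 8² + 19.3² + 2·[8·19.3·0.18] = 436.49 + 55.584 = 492.074.
Because errors are independent across components, Cov(Tᵢ,Tⱼ) = Cov(Xᵢ,Xⱼ); the off-diagonal part of the true-score variance is the same as above.
True-score variance = [8²·0.81 + 19.3²·0.83] + 55.584 = 361.007 + 55.584 = 416.591.
Reliability = 416.591 / 492.074 = 0.8466.

0.8466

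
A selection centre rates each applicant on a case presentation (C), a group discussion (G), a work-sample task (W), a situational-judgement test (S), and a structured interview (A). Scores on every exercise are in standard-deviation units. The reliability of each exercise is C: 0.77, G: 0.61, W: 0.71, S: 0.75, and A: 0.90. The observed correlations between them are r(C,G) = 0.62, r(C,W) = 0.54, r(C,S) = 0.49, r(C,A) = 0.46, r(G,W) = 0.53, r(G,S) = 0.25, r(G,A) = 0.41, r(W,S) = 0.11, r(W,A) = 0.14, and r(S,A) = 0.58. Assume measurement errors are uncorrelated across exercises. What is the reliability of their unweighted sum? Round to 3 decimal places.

0.905

Var(C+G+W+S+A) = 5 + 2·[0.62 + 0.54 + 0.49 + 0.46 + 0.53 + 0.25 + 0.41 + 0.11 + 0.14 + 0.58] = 5 + 8.26 = 13.26.
Because errors are independent across components, Cov(Tᵢ,Tⱼ) = Cov(Xᵢ,Xⱼ); the off-diagonal part of the true-score variance is the same as above.
True-score variance = [0.77 + 0.61 + 0.71 + 0.75 + 0.90] + 8.26 = 3.74 + 8.26 = 12.
Reliability = 12 / 13.26 = 0.905.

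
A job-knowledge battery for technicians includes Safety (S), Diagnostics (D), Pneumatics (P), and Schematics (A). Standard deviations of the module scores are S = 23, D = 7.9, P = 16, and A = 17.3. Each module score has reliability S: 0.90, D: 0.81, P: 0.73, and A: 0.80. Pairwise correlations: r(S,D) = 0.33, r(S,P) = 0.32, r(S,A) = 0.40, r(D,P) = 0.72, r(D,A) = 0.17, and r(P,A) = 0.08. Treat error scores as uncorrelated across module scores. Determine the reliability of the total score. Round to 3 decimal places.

Var(S+D+P+A) = 23² + 7.9² + 16² + 17.3² + 2·[23·7.9·0.33 + 23·16·0.32 + 23·17.3·0.40 + 7.9·16·0.72 + 7.9·17.3·0.17 + 16·17.3·0.08] = 1146.7 + 946.534 = 2093.23.
Under uncorrelated errors the observed covariances equal the true-score covariances, so only the own-variance terms attenuate.
True-score variance = [23²·0.90 + 7.9²·0.81 + 16²·0.73 + 17.3²·0.80] + 946.534 = 952.964 + 946.534 = 1899.5.
Reliability = 1899.5 / 2093.23 = 0.907.

0.907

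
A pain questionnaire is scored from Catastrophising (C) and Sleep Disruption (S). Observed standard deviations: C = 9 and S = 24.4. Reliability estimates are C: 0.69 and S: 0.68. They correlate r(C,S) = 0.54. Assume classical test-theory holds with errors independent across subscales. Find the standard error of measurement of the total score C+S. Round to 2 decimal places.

14.68

Var(total) = 676.36 + 237.168 = 913.528.
True-score variance = 460.735 + 237.168 = 697.903, so reliability = 0.7640.
Error variance = 913.528 − 697.903 = 215.625; SEM = √215.625 = 14.68.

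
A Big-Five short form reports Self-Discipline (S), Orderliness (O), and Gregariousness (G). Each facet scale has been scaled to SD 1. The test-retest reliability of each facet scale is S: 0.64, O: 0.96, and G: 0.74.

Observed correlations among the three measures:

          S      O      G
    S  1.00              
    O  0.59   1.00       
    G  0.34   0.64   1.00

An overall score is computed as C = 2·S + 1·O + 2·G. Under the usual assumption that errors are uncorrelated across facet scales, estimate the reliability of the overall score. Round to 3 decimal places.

0.849

Var(C) = 2² + 1 + 2² + 2·[2·0.59 + 4·0.34 + 2·0.64] = 9 + 7.64 = 16.64.
Because errors are independent across components, Cov(Tᵢ,Tⱼ) = Cov(Xᵢ,Xⱼ); the off-diagonal part of the true-score variance is the same as above.
True-score variance = [2²·0.64 + 0.96 + 2²·0.74] + 7.64 = 6.48 + 7.64 = 14.12.
Reliability = 14.12 / 16.64 = 0.849.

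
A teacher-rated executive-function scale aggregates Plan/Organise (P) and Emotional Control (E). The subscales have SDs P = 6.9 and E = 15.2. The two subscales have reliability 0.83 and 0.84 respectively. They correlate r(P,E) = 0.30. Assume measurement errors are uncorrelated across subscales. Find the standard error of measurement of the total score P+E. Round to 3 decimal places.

6.713

Var(total) = 278.65 + 62.928 = 341.578.
True-score variance = 233.59 + 62.928 = 296.518, so reliability = 0.8681.
Error variance = 341.578 − 296.518 = 45.0601; SEM = √45.0601 = 6.713.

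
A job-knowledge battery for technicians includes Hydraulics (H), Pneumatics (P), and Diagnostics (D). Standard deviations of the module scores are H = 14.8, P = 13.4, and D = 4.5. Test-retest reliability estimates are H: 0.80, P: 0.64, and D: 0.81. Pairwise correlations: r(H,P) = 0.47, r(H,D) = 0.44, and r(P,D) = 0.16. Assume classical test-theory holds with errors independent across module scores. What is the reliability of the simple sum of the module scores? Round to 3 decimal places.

Var(H+P+D) = 14.8² + 13.4² + 4.5² + 2·[14.8·13.4·0.47 + 14.8·4.5·0.44 + 13.4·4.5·0.16] = 418.85 + 264.325 = 683.175.
Under uncorrelated errors the observed covariances equal the true-score covariances, so only the own-variance terms attenuate.
True-score variance = [14.8²·0.80 + 13.4²·0.64 + 4.5²·0.81] + 264.325 = 306.553 + 264.325 = 570.878.
Reliability = 570.878 / 683.175 = 0.836.

0.836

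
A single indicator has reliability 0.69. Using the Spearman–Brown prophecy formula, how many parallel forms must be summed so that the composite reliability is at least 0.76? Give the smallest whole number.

2

k ≥ ρ*(1−ρ₁)/(ρ₁(1−ρ*)) = 0.76·0.31 / (0.69·0.24) = 1.423.
Smallest integer k = 2.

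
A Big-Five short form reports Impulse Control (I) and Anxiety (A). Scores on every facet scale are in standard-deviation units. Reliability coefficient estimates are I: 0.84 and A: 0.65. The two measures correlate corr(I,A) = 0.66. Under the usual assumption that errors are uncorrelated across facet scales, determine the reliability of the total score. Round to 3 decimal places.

Var(I+A) = 2 + 2·[0.66] = 2 + 1.32 = 3.32.
Because errors are independent across components, Cov(Tᵢ,Tⱼ) = Cov(Xᵢ,Xⱼ); the off-diagonal part of the true-score variance is the same as above.
True-score variance = [0.84 + 0.65] + 1.32 = 1.49 + 1.32 = 2.81.
Reliability = 2.81 / 3.32 = 0.846.

0.846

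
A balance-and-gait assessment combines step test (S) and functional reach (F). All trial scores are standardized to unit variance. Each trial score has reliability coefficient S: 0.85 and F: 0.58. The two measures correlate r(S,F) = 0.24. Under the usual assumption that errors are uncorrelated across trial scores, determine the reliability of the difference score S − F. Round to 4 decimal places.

0.6250

Var(S−F) = 1 + 1 − 2·0.24 = 2 − 0.48 = 1.52.
With uncorrelated errors the cross-covariances are all true-score covariance, so they carry over unchanged; only the diagonal terms shrink to ρᵢσᵢ².
True-score variance = [0.85 + 0.58] − 0.48 = 1.43 − 0.48 = 0.95.
Reliability = 0.95 / 1.52 = 0.6250.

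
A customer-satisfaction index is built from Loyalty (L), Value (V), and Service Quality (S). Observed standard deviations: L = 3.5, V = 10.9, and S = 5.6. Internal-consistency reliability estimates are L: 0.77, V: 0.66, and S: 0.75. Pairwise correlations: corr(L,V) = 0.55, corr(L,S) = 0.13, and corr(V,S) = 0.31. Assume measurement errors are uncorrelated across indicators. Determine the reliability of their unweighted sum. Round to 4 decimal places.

Var(L+V+S) = 3.5² + 10.9² + 5.6² + 2·[3.5·10.9·0.55 + 3.5·5.6·0.13 + 10.9·5.6·0.31] = 162.42 + 84.9058 = 247.326.
Under uncorrelated errors the observed covariances equal the true-score covariances, so only the own-variance terms attenuate.
True-score variance = [3.5²·0.77 + 10.9²·0.66 + 5.6²·0.75] + 84.9058 = 111.367 + 84.9058 = 196.273.
Reliability = 196.273 / 247.326 = 0.7936.

0.7936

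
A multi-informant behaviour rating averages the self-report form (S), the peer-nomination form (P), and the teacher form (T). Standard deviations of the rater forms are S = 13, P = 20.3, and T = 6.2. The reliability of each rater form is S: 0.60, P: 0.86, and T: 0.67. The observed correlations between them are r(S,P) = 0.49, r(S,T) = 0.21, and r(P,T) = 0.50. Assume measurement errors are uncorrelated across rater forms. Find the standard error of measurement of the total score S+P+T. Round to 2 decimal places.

Var(total) = 619.53 + 418.334 = 1037.86.
True-score variance = 481.552 + 418.334 = 899.886, so reliability = 0.8671.
Error variance = 1037.86 − 899.886 = 137.978; SEM = √137.978 = 11.75.

11.75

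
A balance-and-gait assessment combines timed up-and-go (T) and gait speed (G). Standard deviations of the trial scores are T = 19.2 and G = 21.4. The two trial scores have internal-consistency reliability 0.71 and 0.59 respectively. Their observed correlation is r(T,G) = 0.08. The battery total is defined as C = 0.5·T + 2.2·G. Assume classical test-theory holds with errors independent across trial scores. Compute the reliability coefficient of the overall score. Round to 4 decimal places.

0.6071

Var(C) = 0.5²·19.2² + 2.2²·21.4² + 2·[1.1·19.2·21.4·0.08] = 2308.69 + 72.3149 = 2381.
With uncorrelated errors the cross-covariances are all true-score covariance, so they carry over unchanged; only the diagonal terms shrink to ρᵢσᵢ².
True-score variance = [0.5²·19.2²·0.71 + 2.2²·21.4²·0.59] + 72.3149 = 1373.18 + 72.3149 = 1445.5.
Reliability = 1445.5 / 2381 = 0.6071.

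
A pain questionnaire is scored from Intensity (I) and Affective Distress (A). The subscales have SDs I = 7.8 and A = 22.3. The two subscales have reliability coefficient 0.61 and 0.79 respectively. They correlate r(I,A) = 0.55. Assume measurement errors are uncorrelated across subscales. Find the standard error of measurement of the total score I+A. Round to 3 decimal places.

11.321

Var(total) = 558.13 + 191.334 = 749.464.
True-score variance = 429.971 + 191.334 = 621.305, so reliability = 0.8290.
Error variance = 749.464 − 621.305 = 128.159; SEM = √128.159 = 11.321.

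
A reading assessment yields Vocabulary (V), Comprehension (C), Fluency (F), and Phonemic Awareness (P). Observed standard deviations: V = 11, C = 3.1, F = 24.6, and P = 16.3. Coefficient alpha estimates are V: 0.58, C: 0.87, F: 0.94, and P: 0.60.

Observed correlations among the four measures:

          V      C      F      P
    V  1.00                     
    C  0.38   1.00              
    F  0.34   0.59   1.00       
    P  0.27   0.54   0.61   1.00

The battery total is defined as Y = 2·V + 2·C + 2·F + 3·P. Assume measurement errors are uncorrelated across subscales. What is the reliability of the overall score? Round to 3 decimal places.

Var(Y) = 2²·11² + 2²·3.1² + 2²·24.6² + 3²·16.3² + 2·[4·11·3.1·0.38 + 4·11·24.6·0.34 + 6·11·16.3·0.27 + 4·3.1·24.6·0.59 + 6·3.1·16.3·0.54 + 6·24.6·16.3·0.61] = 5334.29 + 5043.18 = 10377.5.
Under uncorrelated errors the observed covariances equal the true-score covariances, so only the own-variance terms attenuate.
True-score variance = [2²·11²·0.58 + 2²·3.1²·0.87 + 2²·24.6²·0.94 + 3²·16.3²·0.60] + 5043.18 = 4024.29 + 5043.18 = 9067.47.
Reliability = 9067.47 / 10377.5 = 0.874.

0.874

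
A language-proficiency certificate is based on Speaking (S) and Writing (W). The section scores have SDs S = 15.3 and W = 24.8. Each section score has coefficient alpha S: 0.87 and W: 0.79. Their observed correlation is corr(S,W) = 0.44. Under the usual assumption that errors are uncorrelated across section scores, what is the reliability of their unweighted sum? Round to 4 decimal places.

0.8651

Var(S+W) = 15.3² + 24.8² + 2·[15.3·24.8·0.44] = 849.13 + 333.907 = 1183.04.
Under uncorrelated errors the observed covariances equal the true-score covariances, so only the own-variance terms attenuate.
True-score variance = [15.3²·0.87 + 24.8²·0.79] + 333.907 = 689.54 + 333.907 = 1023.45.
Reliability = 1023.45 / 1183.04 = 0.8651.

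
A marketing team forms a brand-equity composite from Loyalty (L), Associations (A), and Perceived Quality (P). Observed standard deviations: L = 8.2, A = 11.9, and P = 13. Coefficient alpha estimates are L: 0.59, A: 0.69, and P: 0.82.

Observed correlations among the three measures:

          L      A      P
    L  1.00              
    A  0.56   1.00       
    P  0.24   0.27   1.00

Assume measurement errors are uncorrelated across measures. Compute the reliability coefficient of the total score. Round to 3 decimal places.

Var(L+A+P) = 8.2² + 11.9² + 13² + 2·[8.2·11.9·0.56 + 8.2·13·0.24 + 11.9·13·0.27] = 377.85 + 243.996 = 621.846.
Under uncorrelated errors the observed covariances equal the true-score covariances, so only the own-variance terms attenuate.
True-score variance = [8.2²·0.59 + 11.9²·0.69 + 13²·0.82] + 243.996 = 275.962 + 243.996 = 519.958.
Reliability = 519.958 / 621.846 = 0.836.

0.836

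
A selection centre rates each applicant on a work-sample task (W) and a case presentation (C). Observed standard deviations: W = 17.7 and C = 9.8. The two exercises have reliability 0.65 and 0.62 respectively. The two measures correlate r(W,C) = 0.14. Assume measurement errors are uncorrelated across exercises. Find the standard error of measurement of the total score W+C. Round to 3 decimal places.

12.089

Var(total) = 409.33 + 48.5688 = 457.899.
True-score variance = 263.183 + 48.5688 = 311.752, so reliability = 0.6808.
Error variance = 457.899 − 311.752 = 146.147; SEM = √146.147 = 12.089.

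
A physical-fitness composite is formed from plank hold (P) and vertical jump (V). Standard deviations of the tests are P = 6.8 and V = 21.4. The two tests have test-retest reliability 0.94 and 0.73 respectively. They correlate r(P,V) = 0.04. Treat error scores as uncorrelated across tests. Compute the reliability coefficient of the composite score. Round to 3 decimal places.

Var(P+V) = 6.8² + 21.4² + 2·[6.8·21.4·0.04] = 504.2 + 11.6416 = 515.842.
With uncorrelated errors the cross-covariances are all true-score covariance, so they carry over unchanged; only the diagonal terms shrink to ρᵢσᵢ².
True-score variance = [6.8²·0.94 + 21.4²·0.73] + 11.6416 = 377.776 + 11.6416 = 389.418.
Reliability = 389.418 / 515.842 = 0.755.

0.755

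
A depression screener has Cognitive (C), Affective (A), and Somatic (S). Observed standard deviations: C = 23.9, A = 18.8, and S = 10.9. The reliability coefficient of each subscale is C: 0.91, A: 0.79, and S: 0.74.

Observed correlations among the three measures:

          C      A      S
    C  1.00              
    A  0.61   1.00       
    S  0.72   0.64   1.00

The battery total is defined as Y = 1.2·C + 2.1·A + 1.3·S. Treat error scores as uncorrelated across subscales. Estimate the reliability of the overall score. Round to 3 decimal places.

0.914

Var(Y) = 1.2²·23.9² + 2.1²·18.8² + 1.3²·10.9² + 2·[2.52·23.9·18.8·0.61 + 1.56·23.9·10.9·0.72 + 2.73·18.8·10.9·0.64] = 2582 + 2682.67 = 5264.67.
With uncorrelated errors the cross-covariances are all true-score covariance, so they carry over unchanged; only the diagonal terms shrink to ρᵢσᵢ².
True-score variance = [1.2²·23.9²·0.91 + 2.1²·18.8²·0.79 + 1.3²·10.9²·0.74] + 2682.67 = 2128.45 + 2682.67 = 4811.12.
Reliability = 4811.12 / 5264.67 = 0.914.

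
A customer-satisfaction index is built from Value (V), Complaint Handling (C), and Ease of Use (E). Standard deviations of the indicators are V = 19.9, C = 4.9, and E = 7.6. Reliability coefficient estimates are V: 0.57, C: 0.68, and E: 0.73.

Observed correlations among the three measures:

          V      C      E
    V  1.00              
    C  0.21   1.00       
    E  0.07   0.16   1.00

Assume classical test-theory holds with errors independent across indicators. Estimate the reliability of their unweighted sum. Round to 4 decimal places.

Var(V+C+E) = 19.9² + 4.9² + 7.6² + 2·[19.9·4.9·0.21 + 19.9·7.6·0.07 + 4.9·7.6·0.16] = 477.78 + 74.0446 = 551.825.
With uncorrelated errors the cross-covariances are all true-score covariance, so they carry over unchanged; only the diagonal terms shrink to ρᵢσᵢ².
True-score variance = [19.9²·0.57 + 4.9²·0.68 + 7.6²·0.73] + 74.0446 = 284.217 + 74.0446 = 358.262.
Reliability = 358.262 / 551.825 = 0.6492.

0.6492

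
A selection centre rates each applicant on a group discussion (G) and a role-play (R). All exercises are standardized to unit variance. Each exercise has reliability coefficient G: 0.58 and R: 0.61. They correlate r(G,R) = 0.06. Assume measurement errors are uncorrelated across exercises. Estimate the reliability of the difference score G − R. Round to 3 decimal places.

0.569

Var(G−R) = 1 + 1 − 2·0.06 = 2 − 0.12 = 1.88.
Under uncorrelated errors the observed covariances equal the true-score covariances, so only the own-variance terms attenuate.
True-score variance = [0.58 + 0.61] − 0.12 = 1.19 − 0.12 = 1.07.
Reliability = 1.07 / 1.88 = 0.569.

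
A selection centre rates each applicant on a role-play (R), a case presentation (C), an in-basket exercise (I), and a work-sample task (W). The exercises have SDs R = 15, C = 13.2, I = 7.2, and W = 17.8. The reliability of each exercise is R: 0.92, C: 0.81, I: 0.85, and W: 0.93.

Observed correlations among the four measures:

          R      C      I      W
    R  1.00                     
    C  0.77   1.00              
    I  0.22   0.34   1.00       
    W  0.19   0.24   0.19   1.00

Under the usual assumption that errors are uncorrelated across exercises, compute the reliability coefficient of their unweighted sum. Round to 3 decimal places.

Var(R+C+I+W) = 15² + 13.2² + 7.2² + 17.8² + 2·[15·13.2·0.77 + 15·7.2·0.22 + 15·17.8·0.19 + 13.2·7.2·0.34 + 13.2·17.8·0.24 + 7.2·17.8·0.19] = 767.92 + 680.009 = 1447.93.
Because errors are independent across components, Cov(Tᵢ,Tⱼ) = Cov(Xᵢ,Xⱼ); the off-diagonal part of the true-score variance is the same as above.
True-score variance = [15²·0.92 + 13.2²·0.81 + 7.2²·0.85 + 17.8²·0.93] + 680.009 = 686.86 + 680.009 = 1366.87.
Reliability = 1366.87 / 1447.93 = 0.944.

0.944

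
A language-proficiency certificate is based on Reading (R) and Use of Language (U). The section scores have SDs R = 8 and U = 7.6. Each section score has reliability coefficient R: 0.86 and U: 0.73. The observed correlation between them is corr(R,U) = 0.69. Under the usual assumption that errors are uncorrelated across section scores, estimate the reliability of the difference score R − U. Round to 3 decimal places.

Var(R−U) = 8² + 7.6² − 2·8·7.6·0.69 = 121.76 − 83.904 = 37.856.
Under uncorrelated errors the observed covariances equal the true-score covariances, so only the own-variance terms attenuate.
True-score variance = [8²·0.86 + 7.6²·0.73] − 83.904 = 97.2048 − 83.904 = 13.3008.
Reliability = 13.3008 / 37.856 = 0.351.

0.351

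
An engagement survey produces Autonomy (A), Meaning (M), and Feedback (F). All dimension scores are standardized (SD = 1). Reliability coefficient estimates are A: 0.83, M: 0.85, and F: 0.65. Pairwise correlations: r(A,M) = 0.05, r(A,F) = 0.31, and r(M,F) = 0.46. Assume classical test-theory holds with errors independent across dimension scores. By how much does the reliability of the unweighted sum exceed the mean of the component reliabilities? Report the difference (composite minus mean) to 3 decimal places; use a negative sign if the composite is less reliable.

0.079

Var(sum) = 3 + 1.64 = 4.64; true-score variance = 2.33 + 1.64 = 3.97; composite reliability = 0.8556.
Mean component reliability = 0.7767.
Difference = 0.8556 − 0.7767 = 0.079.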